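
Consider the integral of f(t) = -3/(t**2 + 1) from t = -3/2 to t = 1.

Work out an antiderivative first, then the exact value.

Antiderivative: F(t) = -3*atan(t); value = -3*atan(3/2) - 3*pi/4

A candidate is checked by its d/dt: the result must match f(t).
F(t) = -3*atan(t) is an antiderivative of f.
Check: d/dt[-3*atan(t)] = -3/(t**2 + 1) = f(t).
F(1) = -3*pi/4; F(-3/2) = 3*atan(3/2).
Integral = F(1) - F(-3/2) = -3*atan(3/2) - 3*pi/4.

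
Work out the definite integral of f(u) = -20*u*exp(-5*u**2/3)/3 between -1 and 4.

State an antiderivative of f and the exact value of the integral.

Antiderivative: F(u) = 2*exp(-5*u**2/3); value = -2*exp(-5/3) + 2*exp(-80/3)

f matches the chain-rule pattern g'(h)*h' with inner function h(u) = -5*u**2/3; substituting w = h(u) collapses the integral.
F(u) = 2*exp(-5*u**2/3) is an antiderivative of f.
Check: d/du[2*exp(-5*u**2/3)] = -20*u*exp(-5*u**2/3)/3 = f(u).
F(4) = 2*exp(-80/3); F(-1) = 2*exp(-5/3).
Integral = F(4) - F(-1) = -2*exp(-5/3) + 2*exp(-80/3).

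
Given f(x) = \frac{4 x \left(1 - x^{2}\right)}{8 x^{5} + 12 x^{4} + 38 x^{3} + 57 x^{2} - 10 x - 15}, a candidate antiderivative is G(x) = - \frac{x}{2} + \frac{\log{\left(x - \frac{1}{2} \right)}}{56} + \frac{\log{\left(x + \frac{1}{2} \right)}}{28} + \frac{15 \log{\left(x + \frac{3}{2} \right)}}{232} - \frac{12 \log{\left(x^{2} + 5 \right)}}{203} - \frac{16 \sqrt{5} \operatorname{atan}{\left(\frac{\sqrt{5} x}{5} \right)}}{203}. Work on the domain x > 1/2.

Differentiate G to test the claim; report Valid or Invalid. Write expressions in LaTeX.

d/dx[G] = \frac{- 8 x^{5} - 12 x^{4} - 46 x^{3} - 57 x^{2} + 18 x + 15}{16 x^{5} + 24 x^{4} + 76 x^{3} + 114 x^{2} - 20 x - 30}
d/dx[G] - f(x) = - \frac{1}{2} != 0.

Invalid: d/dx[G] - f = - \frac{1}{2}, which is not 0.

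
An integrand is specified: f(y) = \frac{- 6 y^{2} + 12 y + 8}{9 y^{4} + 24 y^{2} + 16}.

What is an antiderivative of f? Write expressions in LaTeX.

f has the shape u'v + uv' for u = \frac{1}{\frac{3 y^{2}}{2} + 2} and v = y - 1 — it is the derivative of the product u*v.
Check: d/dy[\frac{y - 1}{\frac{3 y^{2}}{2} + 2}] = \frac{- 6 y^{2} + 12 y + 8}{9 y^{4} + 24 y^{2} + 16} = f(y).

An antiderivative is F(y) = \frac{y - 1}{\frac{3 y^{2}}{2} + 2}.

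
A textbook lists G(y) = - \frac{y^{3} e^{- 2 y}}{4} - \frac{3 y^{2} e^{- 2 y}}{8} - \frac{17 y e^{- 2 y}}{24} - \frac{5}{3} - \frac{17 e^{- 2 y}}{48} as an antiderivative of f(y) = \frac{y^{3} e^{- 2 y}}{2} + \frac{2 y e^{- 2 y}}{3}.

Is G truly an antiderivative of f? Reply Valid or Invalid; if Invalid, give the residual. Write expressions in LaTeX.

Valid. The derivative of G reproduces f.

d/dy[G] = \frac{\left(3 y^{3} + 4 y\right) e^{- 2 y}}{6}
This equals f(y) exactly, so the claim holds.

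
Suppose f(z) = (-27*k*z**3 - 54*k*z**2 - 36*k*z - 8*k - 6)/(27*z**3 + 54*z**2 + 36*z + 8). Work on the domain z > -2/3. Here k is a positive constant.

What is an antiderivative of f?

Whatever form F(z) takes, F'(z) = f(z) is non-negotiable.
Check: d/dz[-k*z + (3*z + 2)**(-2)] = (-27*k*z**3 - 54*k*z**2 - 36*k*z - 8*k - 6)/(27*z**3 + 54*z**2 + 36*z + 8) = f(z).

An antiderivative is F(z) = -k*z + (3*z + 2)**(-2).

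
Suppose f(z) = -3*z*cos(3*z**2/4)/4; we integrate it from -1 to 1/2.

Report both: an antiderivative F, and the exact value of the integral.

Antiderivative: F(z) = -sin(3*z**2/4)/2; value = -sin(3/16)/2 + sin(3/4)/2

f matches the chain-rule pattern g'(h)*h' with inner function h(z) = 3*z**2/4; substituting u = h(z) collapses the integral.
F(z) = -sin(3*z**2/4)/2 is an antiderivative of f.
Check: d/dz[-sin(3*z**2/4)/2] = -3*z*cos(3*z**2/4)/4 = f(z).
F(1/2) = -sin(3/16)/2; F(-1) = -sin(3/4)/2.
Integral = F(1/2) - F(-1) = -sin(3/16)/2 + sin(3/4)/2.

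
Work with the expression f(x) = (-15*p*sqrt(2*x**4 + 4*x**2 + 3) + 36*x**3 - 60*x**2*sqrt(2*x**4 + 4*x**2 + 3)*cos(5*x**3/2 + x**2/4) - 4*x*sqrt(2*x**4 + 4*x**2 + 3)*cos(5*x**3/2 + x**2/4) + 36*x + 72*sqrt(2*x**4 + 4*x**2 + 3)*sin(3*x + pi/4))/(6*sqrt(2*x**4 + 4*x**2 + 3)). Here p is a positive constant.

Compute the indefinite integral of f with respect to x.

F(x) = -5*p*x/2 + 3*sqrt(2*x**4 + 4*x**2 + 3)/2 - 4*sin(5*x**3/2 + x**2/4)/3 - 4*cos(3*x + pi/4) + C

Whatever form F(x) takes, F'(x) = f(x) is non-negotiable.
Check: d/dx[-5*p*x/2 + 3*sqrt(2*x**4 + 4*x**2 + 3)/2 - 4*sin(5*x**3/2 + x**2/4)/3 - 4*cos(3*x + pi/4)] = (-15*p*sqrt(2*x**4 + 4*x**2 + 3) + 36*x**3 - 60*x**2*sqrt(2*x**4 + 4*x**2 + 3)*cos(5*x**3/2 + x**2/4) - 4*x*sqrt(2*x**4 + 4*x**2 + 3)*cos(5*x**3/2 + x**2/4) + 36*x + 72*sqrt(2*x**4 + 4*x**2 + 3)*sin(3*x + pi/4))/(6*sqrt(2*x**4 + 4*x**2 + 3)) = f(x).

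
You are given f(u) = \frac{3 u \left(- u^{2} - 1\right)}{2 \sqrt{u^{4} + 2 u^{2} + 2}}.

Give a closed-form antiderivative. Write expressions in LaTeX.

An antiderivative is F(u) = - \frac{3 \sqrt{u^{4} + 2 u^{2} + 2}}{4}.

The substitution w = u^{4} + 2 u^{2} + 2 works: f is exactly (dF/dw)*(dw/du) for that inner function.
Check: d/du[- \frac{3 \sqrt{u^{4} + 2 u^{2} + 2}}{4}] = \frac{- 3 u^{3} - 3 u}{2 \sqrt{u^{4} + 2 u^{2} + 2}}, which equals f(u).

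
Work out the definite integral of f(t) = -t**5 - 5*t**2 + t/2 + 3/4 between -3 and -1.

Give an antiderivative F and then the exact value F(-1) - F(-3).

Antiderivative: F(t) = t*(-2*t**5 - 20*t**2 + 3*t + 9)/12; value = 155/2

The integrand splits into summands that can be handled one at a time.
F(t) = t*(-2*t**5 - 20*t**2 + 3*t + 9)/12 is an antiderivative of f.
Check: d/dt[t*(-2*t**5 - 20*t**2 + 3*t + 9)/12] = -t**5 - 5*t**2 + t/2 + 3/4 = f(t).
F(-1) = 1; F(-3) = -153/2.
Integral = F(-1) - F(-3) = 155/2.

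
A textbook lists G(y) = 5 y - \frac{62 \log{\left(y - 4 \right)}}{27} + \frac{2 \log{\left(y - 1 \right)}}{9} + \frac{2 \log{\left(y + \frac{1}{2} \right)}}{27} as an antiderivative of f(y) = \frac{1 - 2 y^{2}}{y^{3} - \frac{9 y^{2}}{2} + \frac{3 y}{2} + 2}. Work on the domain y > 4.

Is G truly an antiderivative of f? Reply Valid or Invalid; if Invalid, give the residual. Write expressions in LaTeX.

Invalid: d/dy[G] - f = 5, which is not 0.

d/dy[G] = \frac{10 y^{3} - 49 y^{2} + 15 y + 22}{2 y^{3} - 9 y^{2} + 3 y + 4}
d/dy[G] - f(y) = 5 != 0.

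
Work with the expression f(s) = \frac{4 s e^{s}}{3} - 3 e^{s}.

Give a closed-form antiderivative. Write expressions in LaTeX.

An antiderivative is F(s) = \frac{\left(4 s - 13\right) e^{s}}{3}.

f has the shape u'v + uv' for u = \frac{4 s}{3} - \frac{13}{3} and v = e^{s} — it is the derivative of the product u*v.
Check: d/ds[\frac{\left(4 s - 13\right) e^{s}}{3}] = \frac{4 s e^{s}}{3} - 3 e^{s} = f(s).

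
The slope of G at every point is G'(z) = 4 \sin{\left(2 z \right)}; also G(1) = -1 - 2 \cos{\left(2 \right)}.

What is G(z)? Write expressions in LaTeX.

G(z) = - 2 \cos{\left(2 z \right)} - 1

Since d/dz undoes antidifferentiation here, G(z) must give back the stated G'(z).
A general antiderivative is - 2 \cos{\left(2 z \right)} + C.
The condition gives C = -1 - 2 \cos{\left(2 \right)} - (- 2 \cos{\left(2 \right)}) = -1.
So G(z) = - 2 \cos{\left(2 z \right)} - 1.
Check: d/dz[- 2 \cos{\left(2 z \right)} - 1] = 4 \sin{\left(2 z \right)} = G'(z).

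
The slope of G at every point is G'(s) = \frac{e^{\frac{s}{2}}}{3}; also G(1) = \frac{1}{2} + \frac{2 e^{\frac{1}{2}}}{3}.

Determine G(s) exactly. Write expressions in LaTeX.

G(s) = \frac{2 e^{\frac{s}{2}}}{3} + \frac{1}{2}

A first test for any G(s): its s-derivative must equal the given G'(s).
A general antiderivative is \frac{2 e^{\frac{s}{2}}}{3} + C.
The condition gives C = \frac{1}{2} + \frac{2 e^{\frac{1}{2}}}{3} - (\frac{2 e^{\frac{1}{2}}}{3}) = \frac{1}{2}.
So G(s) = \frac{2 e^{\frac{s}{2}}}{3} + \frac{1}{2}.
Check: d/ds[\frac{2 e^{\frac{s}{2}}}{3} + \frac{1}{2}] = \frac{e^{\frac{s}{2}}}{3} = G'(s).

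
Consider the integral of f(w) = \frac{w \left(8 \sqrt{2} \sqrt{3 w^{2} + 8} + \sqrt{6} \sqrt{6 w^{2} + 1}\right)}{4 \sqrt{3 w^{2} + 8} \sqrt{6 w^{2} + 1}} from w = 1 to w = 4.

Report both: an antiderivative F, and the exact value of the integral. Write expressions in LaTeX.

An antiderivative F(w) passes only if d/dw[F] lands on f(w) exactly.
F(w) = \frac{\sqrt{\frac{w^{2}}{2} + \frac{4}{3}}}{2} + \frac{2 \sqrt{3 w^{2} + \frac{1}{2}}}{3} is an antiderivative of f.
Check: d/dw[\frac{\sqrt{\frac{w^{2}}{2} + \frac{4}{3}}}{2} + \frac{2 \sqrt{3 w^{2} + \frac{1}{2}}}{3}] = \frac{8 \sqrt{2} w \sqrt{3 w^{2} + 8} + \sqrt{6} w \sqrt{6 w^{2} + 1}}{4 \sqrt{3 w^{2} + 8} \sqrt{6 w^{2} + 1}}, which equals f(w).
F(4) = \frac{\sqrt{21}}{3} + \frac{\sqrt{194}}{3}; F(1) = \frac{\sqrt{66}}{12} + \frac{\sqrt{14}}{3}.
Integral = F(4) - F(1) = - \frac{\sqrt{14}}{3} - \frac{\sqrt{66}}{12} + \frac{\sqrt{21}}{3} + \frac{\sqrt{194}}{3}.

Antiderivative: F(w) = \frac{\sqrt{\frac{w^{2}}{2} + \frac{4}{3}}}{2} + \frac{2 \sqrt{3 w^{2} + \frac{1}{2}}}{3}; value = - \frac{\sqrt{14}}{3} - \frac{\sqrt{66}}{12} + \frac{\sqrt{21}}{3} + \frac{\sqrt{194}}{3}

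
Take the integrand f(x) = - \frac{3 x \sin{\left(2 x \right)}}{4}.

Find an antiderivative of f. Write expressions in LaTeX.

A candidate is checked by its d/dx: the result must match f(x).
Check: d/dx[\frac{3 \left(2 x \cos{\left(2 x \right)} - \sin{\left(2 x \right)}\right)}{16}] = - \frac{3 x \sin{\left(2 x \right)}}{4} = f(x).

An antiderivative is F(x) = \frac{3 \left(2 x \cos{\left(2 x \right)} - \sin{\left(2 x \right)}\right)}{16}.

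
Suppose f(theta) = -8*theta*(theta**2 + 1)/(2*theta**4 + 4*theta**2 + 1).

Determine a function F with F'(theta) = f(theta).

An antiderivative is F(theta) = -log(2*theta**4 + 4*theta**2 + 1).

The substitution u = 2*theta**4 + 4*theta**2 + 1 works: f is exactly (dF/du)*(du/dtheta) for that inner function.
Check: d/dtheta[-log(2*theta**4 + 4*theta**2 + 1)] = (-8*theta**3 - 8*theta)/(2*theta**4 + 4*theta**2 + 1), which equals f(theta).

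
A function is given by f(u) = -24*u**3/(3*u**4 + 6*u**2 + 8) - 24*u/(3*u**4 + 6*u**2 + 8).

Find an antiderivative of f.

f matches the chain-rule pattern g'(h)*h' with inner function h(u) = u**4/2 + u**2 + 4/3; substituting w = h(u) collapses the integral.
Check: d/du[-2*log(u**4/2 + u**2 + 4/3)] = (-24*u**3 - 24*u)/(3*u**4 + 6*u**2 + 8), which equals f(u).

An antiderivative is F(u) = -2*log(u**4/2 + u**2 + 4/3).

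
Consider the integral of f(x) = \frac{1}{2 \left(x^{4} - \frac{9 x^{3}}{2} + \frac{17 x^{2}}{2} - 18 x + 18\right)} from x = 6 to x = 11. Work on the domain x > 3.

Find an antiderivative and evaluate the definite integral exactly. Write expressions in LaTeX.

Antiderivative: F(x) = \frac{\log{\left(x - 3 \right)}}{39} - \frac{4 \log{\left(x - \frac{3}{2} \right)}}{75} + \frac{9 \log{\left(x^{2} + 4 \right)}}{650} + \frac{\operatorname{atan}{\left(\frac{x}{2} \right)}}{650}; value = - \frac{4 \log{\left(\frac{19}{2} \right)}}{75} - \frac{9 \log{\left(40 \right)}}{650} - \frac{\log{\left(3 \right)}}{39} - \frac{\operatorname{atan}{\left(3 \right)}}{650} + \frac{\operatorname{atan}{\left(\frac{11}{2} \right)}}{650} + \frac{\log{\left(8 \right)}}{39} + \frac{9 \log{\left(125 \right)}}{650} + \frac{4 \log{\left(\frac{9}{2} \right)}}{75}

Factor the denominator (\left(x - 3\right) \left(2 x - 3\right) \left(x^{2} + 4\right)) and decompose: f = \frac{9 x + 1}{325 \left(x^{2} + 4\right)} - \frac{8}{75 \left(2 x - 3\right)} + \frac{1}{39 \left(x - 3\right)}; each piece integrates to a log, atan, or power term.
F(x) = \frac{\log{\left(x - 3 \right)}}{39} - \frac{4 \log{\left(x - \frac{3}{2} \right)}}{75} + \frac{9 \log{\left(x^{2} + 4 \right)}}{650} + \frac{\operatorname{atan}{\left(\frac{x}{2} \right)}}{650} is an antiderivative of f.
Check: d/dx[\frac{\log{\left(x - 3 \right)}}{39} - \frac{4 \log{\left(x - \frac{3}{2} \right)}}{75} + \frac{9 \log{\left(x^{2} + 4 \right)}}{650} + \frac{\operatorname{atan}{\left(\frac{x}{2} \right)}}{650}] = \frac{1}{2 x^{4} - 9 x^{3} + 17 x^{2} - 36 x + 36}, which equals f(x).
F(11) = - \frac{4 \log{\left(\frac{19}{2} \right)}}{75} + \frac{\operatorname{atan}{\left(\frac{11}{2} \right)}}{650} + \frac{\log{\left(8 \right)}}{39} + \frac{9 \log{\left(125 \right)}}{650}; F(6) = - \frac{4 \log{\left(\frac{9}{2} \right)}}{75} + \frac{\operatorname{atan}{\left(3 \right)}}{650} + \frac{\log{\left(3 \right)}}{39} + \frac{9 \log{\left(40 \right)}}{650}.
Integral = F(11) - F(6) = - \frac{4 \log{\left(\frac{19}{2} \right)}}{75} - \frac{9 \log{\left(40 \right)}}{650} - \frac{\log{\left(3 \right)}}{39} - \frac{\operatorname{atan}{\left(3 \right)}}{650} + \frac{\operatorname{atan}{\left(\frac{11}{2} \right)}}{650} + \frac{\log{\left(8 \right)}}{39} + \frac{9 \log{\left(125 \right)}}{650} + \frac{4 \log{\left(\frac{9}{2} \right)}}{75}.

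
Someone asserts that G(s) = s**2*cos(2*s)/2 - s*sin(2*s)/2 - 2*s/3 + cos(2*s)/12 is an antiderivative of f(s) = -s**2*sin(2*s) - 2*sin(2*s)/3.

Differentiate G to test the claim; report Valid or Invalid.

Invalid: d/ds[G] - f = -2/3, which is not 0.

d/ds[G] = -s**2*sin(2*s) - 2*sin(2*s)/3 - 2/3
d/ds[G] - f(s) = -2/3 != 0.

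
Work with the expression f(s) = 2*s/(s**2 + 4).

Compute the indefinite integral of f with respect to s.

F(s) = log(s**2 + 4) + C

The substitution u = s**2 + 4 works: f is exactly (dF/du)*(du/ds) for that inner function.
Check: d/ds[log(s**2 + 4)] = 2*s/(s**2 + 4) = f(s).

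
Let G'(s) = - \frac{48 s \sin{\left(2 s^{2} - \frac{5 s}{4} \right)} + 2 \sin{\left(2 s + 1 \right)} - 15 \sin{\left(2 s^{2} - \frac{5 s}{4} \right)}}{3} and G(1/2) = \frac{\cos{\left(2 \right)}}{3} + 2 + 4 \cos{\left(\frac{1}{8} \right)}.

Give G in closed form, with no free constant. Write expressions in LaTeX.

G(s) = \frac{\cos{\left(2 s + 1 \right)}}{3} + 4 \cos{\left(2 s^{2} - \frac{5 s}{4} \right)} + 2

Since d/ds undoes antidifferentiation here, G(s) must give back the stated G'(s).
A general antiderivative is \frac{\cos{\left(2 s + 1 \right)}}{3} + 4 \cos{\left(2 s^{2} - \frac{5 s}{4} \right)} + C.
The condition gives C = \frac{\cos{\left(2 \right)}}{3} + 2 + 4 \cos{\left(\frac{1}{8} \right)} - (\frac{\cos{\left(2 \right)}}{3} + 4 \cos{\left(\frac{1}{8} \right)}) = 2.
So G(s) = \frac{\cos{\left(2 s + 1 \right)}}{3} + 4 \cos{\left(2 s^{2} - \frac{5 s}{4} \right)} + 2.
Check: d/ds[\frac{\cos{\left(2 s + 1 \right)}}{3} + 4 \cos{\left(2 s^{2} - \frac{5 s}{4} \right)} + 2] = - 16 s \sin{\left(2 s^{2} - \frac{5 s}{4} \right)} - \frac{2 \sin{\left(2 s + 1 \right)}}{3} + 5 \sin{\left(2 s^{2} - \frac{5 s}{4} \right)}, which equals G'(s).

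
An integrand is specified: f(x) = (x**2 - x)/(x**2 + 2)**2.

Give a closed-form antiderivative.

A candidate is checked by its d/dx: the result must match f(x).
Check: d/dx[(1 - x)/(2*x**2 + 4) + sqrt(2)*atan(sqrt(2)*x/2)/4] = (x**2 - x)/(x**4 + 4*x**2 + 4), which equals f(x).

An antiderivative is F(x) = (1 - x)/(2*x**2 + 4) + sqrt(2)*atan(sqrt(2)*x/2)/4.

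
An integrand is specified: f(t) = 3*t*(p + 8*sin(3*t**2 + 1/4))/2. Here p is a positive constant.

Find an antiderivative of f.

Whatever form F(t) takes, F'(t) = f(t) is non-negotiable.
Check: d/dt[3*p*t**2/4 - 2*cos(3*t**2 + 1/4)] = 3*p*t/2 + 12*t*sin(3*t**2 + 1/4), which equals f(t).

An antiderivative is F(t) = 3*p*t**2/4 - 2*cos(3*t**2 + 1/4).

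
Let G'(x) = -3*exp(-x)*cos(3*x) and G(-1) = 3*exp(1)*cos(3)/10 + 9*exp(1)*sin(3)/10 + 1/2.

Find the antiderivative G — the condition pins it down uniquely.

G(x) = 1/2 - 9*exp(-x)*sin(3*x)/10 + 3*exp(-x)*cos(3*x)/10

Any candidate G(x) must reproduce the stated G'(x) exactly.
A general antiderivative is -9*exp(-x)*sin(3*x)/10 + 3*exp(-x)*cos(3*x)/10 + C.
The condition gives C = 3*exp(1)*cos(3)/10 + 9*exp(1)*sin(3)/10 + 1/2 - (3*exp(1)*cos(3)/10 + 9*exp(1)*sin(3)/10) = 1/2.
So G(x) = 1/2 - 9*exp(-x)*sin(3*x)/10 + 3*exp(-x)*cos(3*x)/10.
Check: d/dx[1/2 - 9*exp(-x)*sin(3*x)/10 + 3*exp(-x)*cos(3*x)/10] = -3*exp(-x)*cos(3*x) = G'(x).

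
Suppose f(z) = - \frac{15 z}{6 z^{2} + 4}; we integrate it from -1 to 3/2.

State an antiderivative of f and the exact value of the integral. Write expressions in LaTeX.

Antiderivative: F(z) = - \frac{5 \log{\left(\frac{z^{2}}{2} + \frac{1}{3} \right)}}{4}; value = - \frac{5 \log{\left(\frac{35}{24} \right)}}{4} + \frac{5 \log{\left(\frac{5}{6} \right)}}{4}

f matches the chain-rule pattern g'(h)*h' with inner function h(z) = \frac{z^{2}}{2} + \frac{1}{3}; substituting u = h(z) collapses the integral.
F(z) = - \frac{5 \log{\left(\frac{z^{2}}{2} + \frac{1}{3} \right)}}{4} is an antiderivative of f.
Check: d/dz[- \frac{5 \log{\left(\frac{z^{2}}{2} + \frac{1}{3} \right)}}{4}] = - \frac{15 z}{6 z^{2} + 4} = f(z).
F(3/2) = - \frac{5 \log{\left(\frac{35}{24} \right)}}{4}; F(-1) = - \frac{5 \log{\left(\frac{5}{6} \right)}}{4}.
Integral = F(3/2) - F(-1) = - \frac{5 \log{\left(\frac{35}{24} \right)}}{4} + \frac{5 \log{\left(\frac{5}{6} \right)}}{4}.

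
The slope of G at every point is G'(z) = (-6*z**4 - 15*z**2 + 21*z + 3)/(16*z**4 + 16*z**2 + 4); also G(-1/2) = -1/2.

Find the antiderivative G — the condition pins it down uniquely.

G(z) = -3*(2*z**3 - 3*z**2 - 2*z + 2)/(8*(2*z**2 + 1))

Recognize the product-rule pattern: G'(z) = u'v + uv' with u = 3/(2*(2*z**2 + 1)), v = -z**3/2 + 3*z**2/4 + z/2 - 1/2, so integration by parts undoes it.
A general antiderivative is 3*(-z**3/2 + 3*z**2/4 + z/2 - 1/2)/(2*(2*z**2 + 1)) + C.
The condition gives C = -1/2 - (-1/2) = 0.
So G(z) = -3*(2*z**3 - 3*z**2 - 2*z + 2)/(8*(2*z**2 + 1)).
Check: d/dz[-3*(2*z**3 - 3*z**2 - 2*z + 2)/(8*(2*z**2 + 1))] = (-6*z**4 - 15*z**2 + 21*z + 3)/(16*z**4 + 16*z**2 + 4) = G'(z).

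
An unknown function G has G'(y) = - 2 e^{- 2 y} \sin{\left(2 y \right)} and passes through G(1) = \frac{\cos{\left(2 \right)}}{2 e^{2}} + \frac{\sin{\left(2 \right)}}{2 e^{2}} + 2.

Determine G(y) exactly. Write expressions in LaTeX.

Check a candidate G(y) by differentiating: d/dy[G] must match the given G'(y).
A general antiderivative is \frac{e^{- 2 y} \sin{\left(2 y \right)}}{2} + \frac{e^{- 2 y} \cos{\left(2 y \right)}}{2} + C.
The condition gives C = \frac{\cos{\left(2 \right)}}{2 e^{2}} + \frac{\sin{\left(2 \right)}}{2 e^{2}} + 2 - (\frac{\cos{\left(2 \right)}}{2 e^{2}} + \frac{\sin{\left(2 \right)}}{2 e^{2}}) = 2.
So G(y) = 2 + \frac{e^{- 2 y} \sin{\left(2 y \right)}}{2} + \frac{e^{- 2 y} \cos{\left(2 y \right)}}{2}.
Check: d/dy[2 + \frac{e^{- 2 y} \sin{\left(2 y \right)}}{2} + \frac{e^{- 2 y} \cos{\left(2 y \right)}}{2}] = - 2 e^{- 2 y} \sin{\left(2 y \right)} = G'(y).

G(y) = 2 + \frac{e^{- 2 y} \sin{\left(2 y \right)}}{2} + \frac{e^{- 2 y} \cos{\left(2 y \right)}}{2}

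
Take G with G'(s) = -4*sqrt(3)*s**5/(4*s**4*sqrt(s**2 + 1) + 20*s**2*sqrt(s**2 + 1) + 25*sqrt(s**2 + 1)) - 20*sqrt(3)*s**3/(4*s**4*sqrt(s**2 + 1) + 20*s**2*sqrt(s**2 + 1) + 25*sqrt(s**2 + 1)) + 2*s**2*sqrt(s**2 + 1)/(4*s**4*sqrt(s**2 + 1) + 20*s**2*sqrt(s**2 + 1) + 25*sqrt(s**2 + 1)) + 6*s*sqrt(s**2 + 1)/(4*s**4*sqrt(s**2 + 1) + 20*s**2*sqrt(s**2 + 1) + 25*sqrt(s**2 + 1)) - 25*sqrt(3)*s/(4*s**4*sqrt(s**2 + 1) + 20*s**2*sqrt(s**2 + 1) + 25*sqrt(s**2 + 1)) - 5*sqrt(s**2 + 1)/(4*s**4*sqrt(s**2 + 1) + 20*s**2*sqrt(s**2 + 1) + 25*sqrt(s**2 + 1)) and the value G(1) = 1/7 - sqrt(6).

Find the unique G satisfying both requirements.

Integrate term by term and add the pieces.
A general antiderivative is (-s - 3/2)/(2*s**2 + 5) - sqrt(3*s**2 + 3) + C.
The condition gives C = 1/7 - sqrt(6) - (-sqrt(6) - 5/14) = 1/2.
So G(s) = -s/(2*s**2 + 5) - sqrt(3*s**2 + 3) + 1/2 - 3/(4*s**2 + 10).
Check: d/ds[-s/(2*s**2 + 5) - sqrt(3*s**2 + 3) + 1/2 - 3/(4*s**2 + 10)] = (-4*sqrt(3)*s**5 - 20*sqrt(3)*s**3 + 2*s**2*sqrt(s**2 + 1) + 6*s*sqrt(s**2 + 1) - 25*sqrt(3)*s - 5*sqrt(s**2 + 1))/(4*s**4*sqrt(s**2 + 1) + 20*s**2*sqrt(s**2 + 1) + 25*sqrt(s**2 + 1)), which equals G'(s).

G(s) = -s/(2*s**2 + 5) - sqrt(3*s**2 + 3) + 1/2 - 3/(4*s**2 + 10)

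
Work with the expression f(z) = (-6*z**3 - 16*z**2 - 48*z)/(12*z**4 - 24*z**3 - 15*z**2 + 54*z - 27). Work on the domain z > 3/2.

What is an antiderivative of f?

The denominator factors as 3*(z - 1)**2*(2*z - 3)*(2*z + 3); partial fractions split f into directly integrable pieces: -1/(2*(2*z + 3)) - 57/(2*(2*z - 3)) + 14/(z - 1) + 14/(3*(z - 1)**2).
Check: d/dz[(-171*(z - 1)*log(z - 3/2) + 168*(z - 1)*log(z - 1) - 3*(z - 1)*log(z + 3/2) - 56)/(12*(z - 1))] = (-6*z**3 - 16*z**2 - 48*z)/(12*z**4 - 24*z**3 - 15*z**2 + 54*z - 27) = f(z).

An antiderivative is F(z) = (-171*(z - 1)*log(z - 3/2) + 168*(z - 1)*log(z - 1) - 3*(z - 1)*log(z + 3/2) - 56)/(12*(z - 1)).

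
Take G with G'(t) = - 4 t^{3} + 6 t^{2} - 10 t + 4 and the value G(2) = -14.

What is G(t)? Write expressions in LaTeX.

The substitution u = t^{2} - t + 2 works: G'(t) is exactly (dG/du)*(du/dt) for that inner function.
A general antiderivative is - \left(t^{2} - t + 2\right)^{2} + C.
The condition gives C = -14 - (-16) = 2.
So G(t) = - t^{4} + 2 t^{3} - 5 t^{2} + 4 t - 2.
Check: d/dt[- t^{4} + 2 t^{3} - 5 t^{2} + 4 t - 2] = - 4 t^{3} + 6 t^{2} - 10 t + 4 = G'(t).

G(t) = - t^{4} + 2 t^{3} - 5 t^{2} + 4 t - 2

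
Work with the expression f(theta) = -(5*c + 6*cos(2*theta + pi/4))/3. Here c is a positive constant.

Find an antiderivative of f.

An antiderivative is F(theta) = -5*c*theta/3 - sin(2*theta + pi/4).

Recover f(theta) by differentiating a candidate F(theta); any mismatch rules it out.
Check: d/dtheta[-5*c*theta/3 - sin(2*theta + pi/4)] = -5*c/3 - 2*cos(2*theta + pi/4), which equals f(theta).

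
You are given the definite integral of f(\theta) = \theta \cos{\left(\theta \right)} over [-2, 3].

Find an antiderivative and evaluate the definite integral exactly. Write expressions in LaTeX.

Whatever form F(\theta) takes, F'(\theta) = f(\theta) is non-negotiable.
F(\theta) = \theta \sin{\left(\theta \right)} + \cos{\left(\theta \right)} is an antiderivative of f.
Check: d/d\theta[\theta \sin{\left(\theta \right)} + \cos{\left(\theta \right)}] = \theta \cos{\left(\theta \right)} = f(\theta).
F(3) = \cos{\left(3 \right)} + 3 \sin{\left(3 \right)}; F(-2) = \cos{\left(2 \right)} + 2 \sin{\left(2 \right)}.
Integral = F(3) - F(-2) = - 2 \sin{\left(2 \right)} + \cos{\left(3 \right)} - \cos{\left(2 \right)} + 3 \sin{\left(3 \right)}.

Antiderivative: F(\theta) = \theta \sin{\left(\theta \right)} + \cos{\left(\theta \right)}; value = - 2 \sin{\left(2 \right)} + \cos{\left(3 \right)} - \cos{\left(2 \right)} + 3 \sin{\left(3 \right)}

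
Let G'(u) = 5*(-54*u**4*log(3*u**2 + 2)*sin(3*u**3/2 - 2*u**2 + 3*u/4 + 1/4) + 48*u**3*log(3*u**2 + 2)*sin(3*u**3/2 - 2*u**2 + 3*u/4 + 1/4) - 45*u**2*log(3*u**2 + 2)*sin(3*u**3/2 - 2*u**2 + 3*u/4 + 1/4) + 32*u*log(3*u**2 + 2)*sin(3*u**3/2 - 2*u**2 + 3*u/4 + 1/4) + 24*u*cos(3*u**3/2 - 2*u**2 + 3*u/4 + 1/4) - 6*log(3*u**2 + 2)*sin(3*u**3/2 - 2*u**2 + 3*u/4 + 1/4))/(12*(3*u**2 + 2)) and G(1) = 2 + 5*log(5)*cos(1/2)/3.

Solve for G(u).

G'(u) has the shape v'r + vr' for v = 5*cos(3*u**3/2 - 2*u**2 + 3*u/4 + 1/4)/3 and r = log(3*u**2 + 2) — it is the derivative of the product v*r.
A general antiderivative is 5*log(3*u**2 + 2)*cos(3*u**3/2 - 2*u**2 + 3*u/4 + 1/4)/3 + C.
The condition gives C = 2 + 5*log(5)*cos(1/2)/3 - (5*log(5)*cos(1/2)/3) = 2.
So G(u) = 5*log(3*u**2 + 2)*cos(3*u**3/2 - 2*u**2 + 3*u/4 + 1/4)/3 + 2.
Check: d/du[5*log(3*u**2 + 2)*cos(3*u**3/2 - 2*u**2 + 3*u/4 + 1/4)/3 + 2] = (-270*u**4*log(3*u**2 + 2)*sin(3*u**3/2 - 2*u**2 + 3*u/4 + 1/4) + 240*u**3*log(3*u**2 + 2)*sin(3*u**3/2 - 2*u**2 + 3*u/4 + 1/4) - 225*u**2*log(3*u**2 + 2)*sin(3*u**3/2 - 2*u**2 + 3*u/4 + 1/4) + 160*u*log(3*u**2 + 2)*sin(3*u**3/2 - 2*u**2 + 3*u/4 + 1/4) + 120*u*cos(3*u**3/2 - 2*u**2 + 3*u/4 + 1/4) - 30*log(3*u**2 + 2)*sin(3*u**3/2 - 2*u**2 + 3*u/4 + 1/4))/(36*u**2 + 24), which equals G'(u).

G(u) = 5*log(3*u**2 + 2)*cos(3*u**3/2 - 2*u**2 + 3*u/4 + 1/4)/3 + 2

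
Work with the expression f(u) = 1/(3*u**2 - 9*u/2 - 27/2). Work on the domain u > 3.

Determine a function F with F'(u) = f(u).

Factor the denominator (3*(u - 3)*(2*u + 3)) and decompose: f = -4/(27*(2*u + 3)) + 2/(27*(u - 3)); each piece integrates to a log, atan, or power term.
Check: d/du[2*log(u - 3)/27 - 2*log(u + 3/2)/27] = 2/(6*u**2 - 9*u - 27), which equals f(u).

An antiderivative is F(u) = 2*log(u - 3)/27 - 2*log(u + 3/2)/27.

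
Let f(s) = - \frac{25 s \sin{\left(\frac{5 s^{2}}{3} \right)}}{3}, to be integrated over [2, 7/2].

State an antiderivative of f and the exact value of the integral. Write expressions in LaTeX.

f matches the chain-rule pattern g'(h)*h' with inner function h(s) = \frac{5 s^{2}}{3}; substituting u = h(s) collapses the integral.
F(s) = \frac{5 \cos{\left(\frac{5 s^{2}}{3} \right)}}{2} is an antiderivative of f.
Check: d/ds[\frac{5 \cos{\left(\frac{5 s^{2}}{3} \right)}}{2}] = - \frac{25 s \sin{\left(\frac{5 s^{2}}{3} \right)}}{3} = f(s).
F(7/2) = \frac{5 \cos{\left(\frac{245}{12} \right)}}{2}; F(2) = \frac{5 \cos{\left(\frac{20}{3} \right)}}{2}.
Integral = F(7/2) - F(2) = - \frac{5 \cos{\left(\frac{20}{3} \right)}}{2} + \frac{5 \cos{\left(\frac{245}{12} \right)}}{2}.

Antiderivative: F(s) = \frac{5 \cos{\left(\frac{5 s^{2}}{3} \right)}}{2}; value = - \frac{5 \cos{\left(\frac{20}{3} \right)}}{2} + \frac{5 \cos{\left(\frac{245}{12} \right)}}{2}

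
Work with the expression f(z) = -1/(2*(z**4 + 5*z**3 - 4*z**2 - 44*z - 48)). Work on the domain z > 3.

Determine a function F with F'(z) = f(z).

An antiderivative is F(z) = -log(z - 3)/350 - 3*log(z + 2)/200 + log(z + 4)/56 - 1/(20*z + 40).

Factor the denominator (2*(z - 3)*(z + 2)**2*(z + 4)) and decompose: f = 1/(56*(z + 4)) - 3/(200*(z + 2)) + 1/(20*(z + 2)**2) - 1/(350*(z - 3)); each piece integrates to a log, atan, or power term.
Check: d/dz[-log(z - 3)/350 - 3*log(z + 2)/200 + log(z + 4)/56 - 1/(20*z + 40)] = -1/(2*z**4 + 10*z**3 - 8*z**2 - 88*z - 96), which equals f(z).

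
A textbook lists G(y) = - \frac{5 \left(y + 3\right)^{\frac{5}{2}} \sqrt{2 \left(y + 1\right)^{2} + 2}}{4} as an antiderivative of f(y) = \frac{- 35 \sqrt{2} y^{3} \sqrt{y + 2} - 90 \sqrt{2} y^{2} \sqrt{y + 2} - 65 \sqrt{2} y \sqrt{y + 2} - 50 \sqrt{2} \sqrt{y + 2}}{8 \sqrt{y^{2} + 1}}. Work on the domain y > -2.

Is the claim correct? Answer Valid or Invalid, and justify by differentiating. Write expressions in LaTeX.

d/dy[G] = \frac{- 35 \sqrt{2} y^{3} \sqrt{y + 3} - 195 \sqrt{2} y^{2} \sqrt{y + 3} - 350 \sqrt{2} y \sqrt{y + 3} - 240 \sqrt{2} \sqrt{y + 3}}{8 \sqrt{y^{2} + 2 y + 2}}
d/dy[G] - f(y) = \frac{35 \sqrt{2} y^{3} \sqrt{y + 2} \sqrt{y^{2} + 2 y + 2} - 35 \sqrt{2} y^{3} \sqrt{y + 3} \sqrt{y^{2} + 1} + 90 \sqrt{2} y^{2} \sqrt{y + 2} \sqrt{y^{2} + 2 y + 2} - 195 \sqrt{2} y^{2} \sqrt{y + 3} \sqrt{y^{2} + 1} + 65 \sqrt{2} y \sqrt{y + 2} \sqrt{y^{2} + 2 y + 2} - 350 \sqrt{2} y \sqrt{y + 3} \sqrt{y^{2} + 1} + 50 \sqrt{2} \sqrt{y + 2} \sqrt{y^{2} + 2 y + 2} - 240 \sqrt{2} \sqrt{y + 3} \sqrt{y^{2} + 1}}{8 \sqrt{y^{2} + 1} \sqrt{y^{2} + 2 y + 2}} != 0.

Invalid: d/dy[G] - f = \frac{35 \sqrt{2} y^{3} \sqrt{y + 2} \sqrt{y^{2} + 2 y + 2} - 35 \sqrt{2} y^{3} \sqrt{y + 3} \sqrt{y^{2} + 1} + 90 \sqrt{2} y^{2} \sqrt{y + 2} \sqrt{y^{2} + 2 y + 2} - 195 \sqrt{2} y^{2} \sqrt{y + 3} \sqrt{y^{2} + 1} + 65 \sqrt{2} y \sqrt{y + 2} \sqrt{y^{2} + 2 y + 2} - 350 \sqrt{2} y \sqrt{y + 3} \sqrt{y^{2} + 1} + 50 \sqrt{2} \sqrt{y + 2} \sqrt{y^{2} + 2 y + 2} - 240 \sqrt{2} \sqrt{y + 3} \sqrt{y^{2} + 1}}{8 \sqrt{y^{2} + 1} \sqrt{y^{2} + 2 y + 2}}, which is not 0.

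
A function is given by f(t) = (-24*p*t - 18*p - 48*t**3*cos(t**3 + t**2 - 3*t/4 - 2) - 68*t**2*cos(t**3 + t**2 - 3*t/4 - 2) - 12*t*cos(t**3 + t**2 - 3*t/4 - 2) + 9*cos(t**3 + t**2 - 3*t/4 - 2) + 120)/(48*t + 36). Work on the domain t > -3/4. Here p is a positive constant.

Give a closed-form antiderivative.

For F(t) to be correct the identity F'(t) - f(t) = 0 must hold.
Check: d/dt[-(3*p*t - 15*log(4*t + 3) + 2*sin(t**3 + t**2 - 3*t/4 - 2))/6] = (-24*p*t - 18*p - 48*t**3*cos(t**3 + t**2 - 3*t/4 - 2) - 68*t**2*cos(t**3 + t**2 - 3*t/4 - 2) - 12*t*cos(t**3 + t**2 - 3*t/4 - 2) + 9*cos(t**3 + t**2 - 3*t/4 - 2) + 120)/(48*t + 36) = f(t).

An antiderivative is F(t) = -(3*p*t - 15*log(4*t + 3) + 2*sin(t**3 + t**2 - 3*t/4 - 2))/6.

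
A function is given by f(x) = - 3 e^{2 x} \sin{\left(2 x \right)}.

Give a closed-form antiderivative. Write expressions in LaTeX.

An antiderivative is F(x) = - \frac{3 e^{2 x} \sin{\left(2 x \right)}}{4} + \frac{3 e^{2 x} \cos{\left(2 x \right)}}{4}.

Differentiate the proposed F(x) back; it has to land on f(x) exactly.
Check: d/dx[- \frac{3 e^{2 x} \sin{\left(2 x \right)}}{4} + \frac{3 e^{2 x} \cos{\left(2 x \right)}}{4}] = - 3 e^{2 x} \sin{\left(2 x \right)} = f(x).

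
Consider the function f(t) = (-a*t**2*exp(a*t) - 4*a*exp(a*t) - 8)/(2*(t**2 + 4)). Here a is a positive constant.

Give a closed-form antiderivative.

Check any antiderivative F(t) by computing F'(t) and comparing it with f(t).
Check: d/dt[-exp(a*t)/2 - 2*atan(t/2)] = (-a*t**2*exp(a*t) - 4*a*exp(a*t) - 8)/(2*t**2 + 8), which equals f(t).

An antiderivative is F(t) = -exp(a*t)/2 - 2*atan(t/2).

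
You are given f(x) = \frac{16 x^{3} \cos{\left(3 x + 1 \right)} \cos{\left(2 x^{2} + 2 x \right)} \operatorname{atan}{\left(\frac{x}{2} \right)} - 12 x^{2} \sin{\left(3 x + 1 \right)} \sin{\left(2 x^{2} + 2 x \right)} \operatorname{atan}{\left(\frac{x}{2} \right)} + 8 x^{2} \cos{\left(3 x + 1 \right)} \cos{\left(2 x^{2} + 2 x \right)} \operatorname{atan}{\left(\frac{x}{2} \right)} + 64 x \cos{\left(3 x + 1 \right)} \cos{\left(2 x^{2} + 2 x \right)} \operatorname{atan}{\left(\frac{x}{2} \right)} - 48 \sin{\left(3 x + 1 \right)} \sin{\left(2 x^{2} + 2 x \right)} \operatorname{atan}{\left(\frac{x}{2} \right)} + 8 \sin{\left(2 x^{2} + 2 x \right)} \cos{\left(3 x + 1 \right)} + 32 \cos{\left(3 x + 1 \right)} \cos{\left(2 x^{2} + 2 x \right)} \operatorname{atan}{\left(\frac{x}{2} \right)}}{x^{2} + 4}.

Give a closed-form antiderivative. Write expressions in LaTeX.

Recover f(x) by differentiating a candidate F(x); any mismatch rules it out.
Check: d/dx[4 \sin{\left(2 x^{2} + 2 x \right)} \cos{\left(3 x + 1 \right)} \operatorname{atan}{\left(\frac{x}{2} \right)}] = \frac{16 x^{3} \cos{\left(3 x + 1 \right)} \cos{\left(2 x^{2} + 2 x \right)} \operatorname{atan}{\left(\frac{x}{2} \right)} - 12 x^{2} \sin{\left(3 x + 1 \right)} \sin{\left(2 x^{2} + 2 x \right)} \operatorname{atan}{\left(\frac{x}{2} \right)} + 8 x^{2} \cos{\left(3 x + 1 \right)} \cos{\left(2 x^{2} + 2 x \right)} \operatorname{atan}{\left(\frac{x}{2} \right)} + 64 x \cos{\left(3 x + 1 \right)} \cos{\left(2 x^{2} + 2 x \right)} \operatorname{atan}{\left(\frac{x}{2} \right)} - 48 \sin{\left(3 x + 1 \right)} \sin{\left(2 x^{2} + 2 x \right)} \operatorname{atan}{\left(\frac{x}{2} \right)} + 8 \sin{\left(2 x^{2} + 2 x \right)} \cos{\left(3 x + 1 \right)} + 32 \cos{\left(3 x + 1 \right)} \cos{\left(2 x^{2} + 2 x \right)} \operatorname{atan}{\left(\frac{x}{2} \right)}}{x^{2} + 4} = f(x).

An antiderivative is F(x) = 4 \sin{\left(2 x^{2} + 2 x \right)} \cos{\left(3 x + 1 \right)} \operatorname{atan}{\left(\frac{x}{2} \right)}.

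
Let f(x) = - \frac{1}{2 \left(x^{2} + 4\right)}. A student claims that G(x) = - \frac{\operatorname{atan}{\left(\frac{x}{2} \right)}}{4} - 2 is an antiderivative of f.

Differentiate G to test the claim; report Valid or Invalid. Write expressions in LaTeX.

Valid - differentiating G returns exactly f.

d/dx[G] = - \frac{1}{2 x^{2} + 8}
This equals f(x) exactly, so the claim holds.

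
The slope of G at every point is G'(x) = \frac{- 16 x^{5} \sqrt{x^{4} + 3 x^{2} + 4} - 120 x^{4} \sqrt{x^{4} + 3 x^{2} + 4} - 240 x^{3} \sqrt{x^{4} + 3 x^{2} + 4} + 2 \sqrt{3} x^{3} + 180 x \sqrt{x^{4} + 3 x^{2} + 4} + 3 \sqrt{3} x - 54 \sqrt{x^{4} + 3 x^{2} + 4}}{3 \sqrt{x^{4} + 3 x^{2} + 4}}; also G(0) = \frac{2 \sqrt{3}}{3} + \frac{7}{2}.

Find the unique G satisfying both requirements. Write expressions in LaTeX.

G(x) = - \frac{16 x^{6} + 144 x^{5} + 360 x^{4} - 540 x^{2} + 324 x - 6 \sqrt{3} \sqrt{x^{4} + 3 x^{2} + 4} - 63}{18}

Whatever form G(x) takes, its d/dx must return the stated G'(x).
A general antiderivative is 3 \left(- \frac{2 x^{2}}{3} - 2 x + 1\right)^{3} + \sqrt{\frac{x^{4}}{3} + x^{2} + \frac{4}{3}} + C.
The condition gives C = \frac{2 \sqrt{3}}{3} + \frac{7}{2} - (\frac{2 \sqrt{3}}{3} + 3) = \frac{1}{2}.
So G(x) = - \frac{16 x^{6} + 144 x^{5} + 360 x^{4} - 540 x^{2} + 324 x - 6 \sqrt{3} \sqrt{x^{4} + 3 x^{2} + 4} - 63}{18}.
Check: d/dx[- \frac{16 x^{6} + 144 x^{5} + 360 x^{4} - 540 x^{2} + 324 x - 6 \sqrt{3} \sqrt{x^{4} + 3 x^{2} + 4} - 63}{18}] = \frac{- 16 x^{5} \sqrt{x^{4} + 3 x^{2} + 4} - 120 x^{4} \sqrt{x^{4} + 3 x^{2} + 4} - 240 x^{3} \sqrt{x^{4} + 3 x^{2} + 4} + 2 \sqrt{3} x^{3} + 180 x \sqrt{x^{4} + 3 x^{2} + 4} + 3 \sqrt{3} x - 54 \sqrt{x^{4} + 3 x^{2} + 4}}{3 \sqrt{x^{4} + 3 x^{2} + 4}} = G'(x).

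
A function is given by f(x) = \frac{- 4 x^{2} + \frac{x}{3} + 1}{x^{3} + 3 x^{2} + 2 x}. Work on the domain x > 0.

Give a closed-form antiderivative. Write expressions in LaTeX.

An antiderivative is F(x) = \frac{3 \log{\left(x \right)} + 20 \log{\left(x + 1 \right)} - 47 \log{\left(x + 2 \right)}}{6}.

The denominator factors as 3 x \left(x + 1\right) \left(x + 2\right); partial fractions split f into directly integrable pieces: - \frac{47}{6 \left(x + 2\right)} + \frac{10}{3 \left(x + 1\right)} + \frac{1}{2 x}.
Check: d/dx[\frac{3 \log{\left(x \right)} + 20 \log{\left(x + 1 \right)} - 47 \log{\left(x + 2 \right)}}{6}] = \frac{- 12 x^{2} + x + 3}{3 x^{3} + 9 x^{2} + 6 x}, which equals f(x).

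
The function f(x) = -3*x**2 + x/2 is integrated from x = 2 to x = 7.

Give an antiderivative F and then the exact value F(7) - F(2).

The integrand splits into summands that can be handled one at a time.
F(x) = -x**3 + x**2/4 is an antiderivative of f.
Check: d/dx[-x**3 + x**2/4] = -3*x**2 + x/2 = f(x).
F(7) = -1323/4; F(2) = -7.
Integral = F(7) - F(2) = -1295/4.

Antiderivative: F(x) = -x**3 + x**2/4; value = -1295/4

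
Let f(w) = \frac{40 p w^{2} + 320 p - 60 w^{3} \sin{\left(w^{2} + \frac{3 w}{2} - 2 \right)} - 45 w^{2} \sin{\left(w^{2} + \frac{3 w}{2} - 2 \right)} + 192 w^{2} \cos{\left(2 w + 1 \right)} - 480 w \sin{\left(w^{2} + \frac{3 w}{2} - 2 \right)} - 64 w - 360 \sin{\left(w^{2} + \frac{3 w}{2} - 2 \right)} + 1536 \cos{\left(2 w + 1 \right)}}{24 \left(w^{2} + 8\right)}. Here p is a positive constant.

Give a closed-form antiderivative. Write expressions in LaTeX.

A candidate is checked by its d/dw: the result must match f(w).
Check: d/dw[\frac{5 p w}{3} - \frac{4 \log{\left(\frac{w^{2}}{2} + 4 \right)}}{3} + 4 \sin{\left(2 w + 1 \right)} + \frac{5 \cos{\left(w^{2} + \frac{3 w}{2} - 2 \right)}}{4}] = \frac{40 p w^{2} + 320 p - 60 w^{3} \sin{\left(w^{2} + \frac{3 w}{2} - 2 \right)} - 45 w^{2} \sin{\left(w^{2} + \frac{3 w}{2} - 2 \right)} + 192 w^{2} \cos{\left(2 w + 1 \right)} - 480 w \sin{\left(w^{2} + \frac{3 w}{2} - 2 \right)} - 64 w - 360 \sin{\left(w^{2} + \frac{3 w}{2} - 2 \right)} + 1536 \cos{\left(2 w + 1 \right)}}{24 w^{2} + 192}, which equals f(w).

An antiderivative is F(w) = \frac{5 p w}{3} - \frac{4 \log{\left(\frac{w^{2}}{2} + 4 \right)}}{3} + 4 \sin{\left(2 w + 1 \right)} + \frac{5 \cos{\left(w^{2} + \frac{3 w}{2} - 2 \right)}}{4}.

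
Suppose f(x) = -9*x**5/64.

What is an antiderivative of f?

For F(x) to be correct the identity F'(x) - f(x) = 0 must hold.
Check: d/dx[-3*x**6/128] = -9*x**5/64 = f(x).

An antiderivative is F(x) = -3*x**6/128.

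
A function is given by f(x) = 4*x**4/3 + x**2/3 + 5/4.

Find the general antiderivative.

F(x) = 4*x**5/15 + x**3/9 + 5*x/4 + C

The integrand splits into summands that can be handled one at a time.
Check: d/dx[4*x**5/15 + x**3/9 + 5*x/4] = 4*x**4/3 + x**2/3 + 5/4 = f(x).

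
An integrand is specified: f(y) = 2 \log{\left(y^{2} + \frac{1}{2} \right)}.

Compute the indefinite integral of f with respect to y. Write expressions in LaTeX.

F(y) = 2 \left(y \log{\left(y^{2} + \frac{1}{2} \right)} - 2 y + \sqrt{2} \operatorname{atan}{\left(\sqrt{2} y \right)}\right) + C

Differentiate the proposed F(y) back; it has to land on f(y) exactly.
Check: d/dy[2 \left(y \log{\left(y^{2} + \frac{1}{2} \right)} - 2 y + \sqrt{2} \operatorname{atan}{\left(\sqrt{2} y \right)}\right)] = 2 \log{\left(y^{2} + \frac{1}{2} \right)} = f(y).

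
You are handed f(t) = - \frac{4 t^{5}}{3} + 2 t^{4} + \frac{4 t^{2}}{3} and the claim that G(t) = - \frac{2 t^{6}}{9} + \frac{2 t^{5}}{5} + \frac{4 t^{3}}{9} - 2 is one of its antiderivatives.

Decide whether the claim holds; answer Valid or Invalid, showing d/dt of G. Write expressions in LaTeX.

Valid - the claim checks out under differentiation.

d/dt[G] = - \frac{4 t^{5}}{3} + 2 t^{4} + \frac{4 t^{2}}{3}
This equals f(t) exactly, so the claim holds.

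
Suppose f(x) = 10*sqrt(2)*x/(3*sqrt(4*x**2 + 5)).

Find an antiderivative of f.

An antiderivative is F(x) = 5*sqrt(2*x**2 + 5/2)/3.

The substitution u = 2*x**2 + 5/2 works: f is exactly (dF/du)*(du/dx) for that inner function.
Check: d/dx[5*sqrt(2*x**2 + 5/2)/3] = 10*sqrt(2)*x/(3*sqrt(4*x**2 + 5)) = f(x).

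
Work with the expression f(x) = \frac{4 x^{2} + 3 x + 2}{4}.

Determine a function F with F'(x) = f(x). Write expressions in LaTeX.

An antiderivative is F(x) = \frac{x^{3}}{3} + \frac{3 x^{2}}{8} + \frac{x}{2}.

A candidate is checked by its d/dx: the result must match f(x).
Check: d/dx[\frac{x^{3}}{3} + \frac{3 x^{2}}{8} + \frac{x}{2}] = x^{2} + \frac{3 x}{4} + \frac{1}{2}, which equals f(x).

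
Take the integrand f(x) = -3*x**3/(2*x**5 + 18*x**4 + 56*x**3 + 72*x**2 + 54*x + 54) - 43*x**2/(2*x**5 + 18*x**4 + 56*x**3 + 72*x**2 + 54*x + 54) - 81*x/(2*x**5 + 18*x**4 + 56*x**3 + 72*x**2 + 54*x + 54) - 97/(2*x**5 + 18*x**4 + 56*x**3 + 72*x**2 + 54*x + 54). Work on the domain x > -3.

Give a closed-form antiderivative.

The integrand splits into summands that can be handled one at a time.
Check: d/dx[-3*atan(x)/2 + 4/(x**2 + 6*x + 9)] = (-3*x**3 - 43*x**2 - 81*x - 97)/(2*x**5 + 18*x**4 + 56*x**3 + 72*x**2 + 54*x + 54), which equals f(x).

An antiderivative is F(x) = -3*atan(x)/2 + 4/(x**2 + 6*x + 9).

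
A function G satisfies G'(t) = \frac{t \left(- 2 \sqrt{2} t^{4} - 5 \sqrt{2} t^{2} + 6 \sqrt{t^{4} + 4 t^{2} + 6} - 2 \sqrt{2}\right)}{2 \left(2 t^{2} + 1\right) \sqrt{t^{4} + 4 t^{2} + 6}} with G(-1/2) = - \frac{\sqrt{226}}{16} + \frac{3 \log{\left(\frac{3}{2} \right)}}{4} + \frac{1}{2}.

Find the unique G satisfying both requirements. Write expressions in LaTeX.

G(t) = \frac{- \sqrt{2} \sqrt{t^{4} + 4 t^{2} + 6} + 3 \log{\left(2 t^{2} + 1 \right)} + 2}{4}

Since d/dt undoes antidifferentiation here, G(t) must give back the stated G'(t).
A general antiderivative is - \frac{\sqrt{\frac{t^{4}}{2} + 2 t^{2} + 3}}{2} + \frac{3 \log{\left(2 t^{2} + 1 \right)}}{4} + C.
The condition gives C = - \frac{\sqrt{226}}{16} + \frac{3 \log{\left(\frac{3}{2} \right)}}{4} + \frac{1}{2} - (- \frac{\sqrt{226}}{16} + \frac{3 \log{\left(\frac{3}{2} \right)}}{4}) = \frac{1}{2}.
So G(t) = \frac{- \sqrt{2} \sqrt{t^{4} + 4 t^{2} + 6} + 3 \log{\left(2 t^{2} + 1 \right)} + 2}{4}.
Check: d/dt[\frac{- \sqrt{2} \sqrt{t^{4} + 4 t^{2} + 6} + 3 \log{\left(2 t^{2} + 1 \right)} + 2}{4}] = \frac{- 2 \sqrt{2} t^{5} - 5 \sqrt{2} t^{3} + 6 t \sqrt{t^{4} + 4 t^{2} + 6} - 2 \sqrt{2} t}{4 t^{2} \sqrt{t^{4} + 4 t^{2} + 6} + 2 \sqrt{t^{4} + 4 t^{2} + 6}}, which equals G'(t).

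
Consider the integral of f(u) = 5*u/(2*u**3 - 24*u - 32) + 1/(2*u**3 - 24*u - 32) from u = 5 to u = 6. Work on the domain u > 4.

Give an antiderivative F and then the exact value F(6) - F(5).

The denominator factors as 2*(u - 4)*(u + 2)**2; partial fractions split f into directly integrable pieces: -7/(24*(u + 2)) + 3/(4*(u + 2)**2) + 7/(24*(u - 4)).
F(u) = 7*log(u - 4)/24 - 7*log(u + 2)/24 - 3/(4*u + 8) is an antiderivative of f.
Check: d/du[7*log(u - 4)/24 - 7*log(u + 2)/24 - 3/(4*u + 8)] = (5*u + 1)/(2*u**3 - 24*u - 32), which equals f(u).
F(6) = -7*log(8)/24 - 3/32 + 7*log(2)/24; F(5) = -7*log(7)/24 - 3/28.
Integral = F(6) - F(5) = -7*log(8)/24 + 3/224 + 7*log(2)/24 + 7*log(7)/24.

Antiderivative: F(u) = 7*log(u - 4)/24 - 7*log(u + 2)/24 - 3/(4*u + 8); value = -7*log(8)/24 + 3/224 + 7*log(2)/24 + 7*log(7)/24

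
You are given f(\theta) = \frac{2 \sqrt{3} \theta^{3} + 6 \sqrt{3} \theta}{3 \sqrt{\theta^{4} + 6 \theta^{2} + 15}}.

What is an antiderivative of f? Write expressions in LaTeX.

An antiderivative is F(\theta) = \frac{\sqrt{3} \sqrt{\theta^{4} + 6 \theta^{2} + 15}}{3}.

The substitution u = \frac{\theta^{4}}{3} + 2 \theta^{2} + 5 works: f is exactly (dF/du)*(du/d\theta) for that inner function.
Check: d/d\theta[\frac{\sqrt{3} \sqrt{\theta^{4} + 6 \theta^{2} + 15}}{3}] = \frac{2 \sqrt{3} \theta^{3} + 6 \sqrt{3} \theta}{3 \sqrt{\theta^{4} + 6 \theta^{2} + 15}} = f(\theta).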